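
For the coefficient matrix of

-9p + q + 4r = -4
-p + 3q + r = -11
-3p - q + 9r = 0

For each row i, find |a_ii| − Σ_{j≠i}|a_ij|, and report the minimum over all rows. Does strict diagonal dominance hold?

1

row 1: |-9| − (1+4) = 4
row 2: |3| − (1+1) = 1
row 3: |9| − (3+1) = 5
minimum over rows = 1 → strictly diagonally dominant (convergence guaranteed)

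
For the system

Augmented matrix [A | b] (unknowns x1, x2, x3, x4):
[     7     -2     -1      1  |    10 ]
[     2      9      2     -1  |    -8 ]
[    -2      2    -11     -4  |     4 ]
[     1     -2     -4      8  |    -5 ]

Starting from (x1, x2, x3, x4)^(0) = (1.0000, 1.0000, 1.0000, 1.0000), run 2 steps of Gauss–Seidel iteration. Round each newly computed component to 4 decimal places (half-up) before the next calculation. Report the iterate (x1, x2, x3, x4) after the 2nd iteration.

Iteration 1:
  x1 = (10 - (-2)·1.0000 - (-1)·1.0000 - (1)·1.0000) / (7) = 1.7143
  x2 = (-8 - (2)·1.7143 - (2)·1.0000 - (-1)·1.0000) / (9) = -1.3810
  x3 = (4 - (-2)·1.7143 - (2)·-1.3810 - (-4)·1.0000) / (-11) = -1.2901
  x4 = (-5 - (1)·1.7143 - (-2)·-1.3810 - (-4)·-1.2901) / (8) = -1.8296
Iteration 2:
  x1 = (10 - (-2)·-1.3810 - (-1)·-1.2901 - (1)·-1.8296) / (7) = 1.1111
  x2 = (-8 - (2)·1.1111 - (2)·-1.2901 - (-1)·-1.8296) / (9) = -1.0524
  x3 = (4 - (-2)·1.1111 - (2)·-1.0524 - (-4)·-1.8296) / (-11) = -0.0917
  x4 = (-5 - (1)·1.1111 - (-2)·-1.0524 - (-4)·-0.0917) / (8) = -1.0728

(1.1111, -1.0524, -0.0917, -1.0728)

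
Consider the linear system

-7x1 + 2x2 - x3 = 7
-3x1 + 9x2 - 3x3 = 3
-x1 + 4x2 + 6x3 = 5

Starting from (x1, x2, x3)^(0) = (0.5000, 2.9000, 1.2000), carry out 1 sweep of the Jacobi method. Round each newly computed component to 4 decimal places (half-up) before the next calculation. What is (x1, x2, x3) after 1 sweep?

(-0.3429, 0.9000, -1.0167)

Iteration 1:
  x1 = (7 - (2)·2.9000 - (-1)·1.2000) / (-7) = -0.3429
  x2 = (3 - (-3)·0.5000 - (-3)·1.2000) / (9) = 0.9000
  x3 = (5 - (-1)·0.5000 - (4)·2.9000) / (6) = -1.0167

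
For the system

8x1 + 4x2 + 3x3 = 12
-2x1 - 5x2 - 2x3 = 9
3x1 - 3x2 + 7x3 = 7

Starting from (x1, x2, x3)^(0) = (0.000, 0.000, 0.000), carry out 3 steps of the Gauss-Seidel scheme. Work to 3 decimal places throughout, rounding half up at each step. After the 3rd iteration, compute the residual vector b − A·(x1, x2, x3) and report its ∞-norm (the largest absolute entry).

0.272

Iteration 1:
  x1 = (12 - (4)·0.000 - (3)·0.000) / (8) = 1.500
  x2 = (9 - (-2)·1.500 - (-2)·0.000) / (-5) = -2.400
  x3 = (7 - (3)·1.500 - (-3)·-2.400) / (7) = -0.671
Iteration 2:
  x1 = (12 - (4)·-2.400 - (3)·-0.671) / (8) = 2.952
  x2 = (9 - (-2)·2.952 - (-2)·-0.671) / (-5) = -2.712
  x3 = (7 - (3)·2.952 - (-3)·-2.712) / (7) = -1.427
Iteration 3:
  x1 = (12 - (4)·-2.712 - (3)·-1.427) / (8) = 3.391
  x2 = (9 - (-2)·3.391 - (-2)·-1.427) / (-5) = -2.586
  x3 = (7 - (3)·3.391 - (-3)·-2.586) / (7) = -1.562
Residual b − A·x = (-0.098, -0.272, 0.003); ∞-norm = 0.272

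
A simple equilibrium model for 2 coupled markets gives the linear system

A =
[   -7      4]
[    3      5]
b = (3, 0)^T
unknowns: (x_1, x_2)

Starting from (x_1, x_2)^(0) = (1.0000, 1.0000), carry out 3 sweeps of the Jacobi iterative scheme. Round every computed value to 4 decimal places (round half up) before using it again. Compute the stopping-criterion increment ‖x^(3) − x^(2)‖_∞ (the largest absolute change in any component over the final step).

Iteration 1:
  x_1 = (3 - (4)·1.0000) / (-7) = 0.1429
  x_2 = (0 - (3)·1.0000) / (5) = -0.6000
Iteration 2:
  x_1 = (3 - (4)·-0.6000) / (-7) = -0.7714
  x_2 = (0 - (3)·0.1429) / (5) = -0.0857
Iteration 3:
  x_1 = (3 - (4)·-0.0857) / (-7) = -0.4775
  x_2 = (0 - (3)·-0.7714) / (5) = 0.4628
Change: (0.2939, 0.5485) → max |·| = 0.5485

0.5485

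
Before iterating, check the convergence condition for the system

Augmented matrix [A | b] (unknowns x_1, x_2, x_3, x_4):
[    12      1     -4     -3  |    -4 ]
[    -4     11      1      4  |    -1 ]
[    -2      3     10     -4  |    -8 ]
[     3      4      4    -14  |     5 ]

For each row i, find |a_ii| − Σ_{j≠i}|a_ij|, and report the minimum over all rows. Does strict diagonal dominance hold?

row 1: |12| − (1+4+3) = 4
row 2: |11| − (4+1+4) = 2
row 3: |10| − (2+3+4) = 1
row 4: |-14| − (3+4+4) = 3
minimum over rows = 1 → strictly diagonally dominant (convergence guaranteed)

1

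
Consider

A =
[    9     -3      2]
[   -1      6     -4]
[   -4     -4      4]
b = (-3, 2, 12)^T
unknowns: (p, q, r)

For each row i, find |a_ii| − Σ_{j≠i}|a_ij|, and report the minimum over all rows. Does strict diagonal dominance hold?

-4

row 1: |9| − (3+2) = 4
row 2: |6| − (1+4) = 1
row 3: |4| − (4+4) = -4
minimum over rows = -4 → not strictly diagonally dominant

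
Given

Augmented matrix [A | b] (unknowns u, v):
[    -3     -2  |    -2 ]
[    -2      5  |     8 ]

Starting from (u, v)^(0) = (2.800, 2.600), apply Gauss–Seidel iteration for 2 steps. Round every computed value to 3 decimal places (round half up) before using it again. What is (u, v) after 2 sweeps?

Iteration 1:
  u = (-2 - (-2)·2.600) / (-3) = -1.067
  v = (8 - (-2)·-1.067) / (5) = 1.173
Iteration 2:
  u = (-2 - (-2)·1.173) / (-3) = -0.115
  v = (8 - (-2)·-0.115) / (5) = 1.554

(-0.115, 1.554)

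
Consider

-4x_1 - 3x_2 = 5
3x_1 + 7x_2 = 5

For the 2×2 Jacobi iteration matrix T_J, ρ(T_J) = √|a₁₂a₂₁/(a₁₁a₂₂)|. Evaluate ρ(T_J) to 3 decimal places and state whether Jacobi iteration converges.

0.567

a₁₂a₂₁/(a₁₁a₂₂) = (-3)·(3) / ((-4)·(7)) = 0.321429
ρ = √|0.321429| = √0.321429 = 0.567
ρ < 1, so Jacobi converges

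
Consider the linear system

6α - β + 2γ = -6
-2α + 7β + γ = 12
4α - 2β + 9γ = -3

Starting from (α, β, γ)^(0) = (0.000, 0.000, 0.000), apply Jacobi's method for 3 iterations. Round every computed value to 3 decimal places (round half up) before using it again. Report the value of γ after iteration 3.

0.263

Iteration 1:
  α = (-6 - (-1)·0.000 - (2)·0.000) / (6) = -1.000
  β = (12 - (-2)·0.000 - (1)·0.000) / (7) = 1.714
  γ = (-3 - (4)·0.000 - (-2)·0.000) / (9) = -0.333
Iteration 2:
  α = (-6 - (-1)·1.714 - (2)·-0.333) / (6) = -0.603
  β = (12 - (-2)·-1.000 - (1)·-0.333) / (7) = 1.476
  γ = (-3 - (4)·-1.000 - (-2)·1.714) / (9) = 0.492
Iteration 3:
  α = (-6 - (-1)·1.476 - (2)·0.492) / (6) = -0.918
  β = (12 - (-2)·-0.603 - (1)·0.492) / (7) = 1.472
  γ = (-3 - (4)·-0.603 - (-2)·1.476) / (9) = 0.263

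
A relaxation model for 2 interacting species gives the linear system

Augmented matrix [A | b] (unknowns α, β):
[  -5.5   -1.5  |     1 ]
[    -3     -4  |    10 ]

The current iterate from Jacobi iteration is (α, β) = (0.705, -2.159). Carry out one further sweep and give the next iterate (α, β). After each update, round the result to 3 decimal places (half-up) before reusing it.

(0.407, -3.029)

One sweep:
  α = (1 - (-1.5)·-2.159) / (-5.5) = 0.407
  β = (10 - (-3)·0.705) / (-4) = -3.029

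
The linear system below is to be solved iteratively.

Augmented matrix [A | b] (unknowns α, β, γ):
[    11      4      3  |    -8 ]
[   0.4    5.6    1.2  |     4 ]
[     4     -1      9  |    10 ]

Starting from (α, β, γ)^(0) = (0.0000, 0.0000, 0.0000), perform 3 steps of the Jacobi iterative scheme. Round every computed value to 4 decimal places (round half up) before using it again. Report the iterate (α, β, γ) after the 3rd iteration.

(-1.3321, 0.4821, 1.7431)

Iteration 1:
  α = (-8 - (4)·0.0000 - (3)·0.0000) / (11) = -0.7273
  β = (4 - (0.4)·0.0000 - (1.2)·0.0000) / (5.6) = 0.7143
  γ = (10 - (4)·0.0000 - (-1)·0.0000) / (9) = 1.1111
Iteration 2:
  α = (-8 - (4)·0.7143 - (3)·1.1111) / (11) = -1.2900
  β = (4 - (0.4)·-0.7273 - (1.2)·1.1111) / (5.6) = 0.5281
  γ = (10 - (4)·-0.7273 - (-1)·0.7143) / (9) = 1.5137
Iteration 3:
  α = (-8 - (4)·0.5281 - (3)·1.5137) / (11) = -1.3321
  β = (4 - (0.4)·-1.2900 - (1.2)·1.5137) / (5.6) = 0.4821
  γ = (10 - (4)·-1.2900 - (-1)·0.5281) / (9) = 1.7431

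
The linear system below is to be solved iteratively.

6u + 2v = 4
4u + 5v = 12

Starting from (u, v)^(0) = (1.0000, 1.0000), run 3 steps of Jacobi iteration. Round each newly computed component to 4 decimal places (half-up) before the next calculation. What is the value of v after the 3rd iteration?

2.2934

Iteration 1:
  u = (4 - (2)·1.0000) / (6) = 0.3333
  v = (12 - (4)·1.0000) / (5) = 1.6000
Iteration 2:
  u = (4 - (2)·1.6000) / (6) = 0.1333
  v = (12 - (4)·0.3333) / (5) = 2.1334
Iteration 3:
  u = (4 - (2)·2.1334) / (6) = -0.0445
  v = (12 - (4)·0.1333) / (5) = 2.2934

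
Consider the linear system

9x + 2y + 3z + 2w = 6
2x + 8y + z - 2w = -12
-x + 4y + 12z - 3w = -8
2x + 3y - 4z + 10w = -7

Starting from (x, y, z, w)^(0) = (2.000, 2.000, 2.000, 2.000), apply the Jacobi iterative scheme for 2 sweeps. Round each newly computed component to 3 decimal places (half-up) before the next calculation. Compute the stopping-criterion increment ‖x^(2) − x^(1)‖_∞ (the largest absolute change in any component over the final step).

2.367

Iteration 1:
  x = (6 - (2)·2.000 - (3)·2.000 - (2)·2.000) / (9) = -0.889
  y = (-12 - (2)·2.000 - (1)·2.000 - (-2)·2.000) / (8) = -1.750
  z = (-8 - (-1)·2.000 - (4)·2.000 - (-3)·2.000) / (12) = -0.667
  w = (-7 - (2)·2.000 - (3)·2.000 - (-4)·2.000) / (10) = -0.900
Iteration 2:
  x = (6 - (2)·-1.750 - (3)·-0.667 - (2)·-0.900) / (9) = 1.478
  y = (-12 - (2)·-0.889 - (1)·-0.667 - (-2)·-0.900) / (8) = -1.419
  z = (-8 - (-1)·-0.889 - (4)·-1.750 - (-3)·-0.900) / (12) = -0.382
  w = (-7 - (2)·-0.889 - (3)·-1.750 - (-4)·-0.667) / (10) = -0.264
Change: (2.367, 0.331, 0.285, 0.636) → max |·| = 2.367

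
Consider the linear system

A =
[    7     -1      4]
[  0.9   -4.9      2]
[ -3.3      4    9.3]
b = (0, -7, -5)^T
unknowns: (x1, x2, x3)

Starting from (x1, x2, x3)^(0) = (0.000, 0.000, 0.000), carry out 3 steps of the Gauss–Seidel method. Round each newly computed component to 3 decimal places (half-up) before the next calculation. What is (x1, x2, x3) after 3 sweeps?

(0.566, 1.242, -0.871)

Iteration 1:
  x1 = (0 - (-1)·0.000 - (4)·0.000) / (7) = 0.000
  x2 = (-7 - (0.9)·0.000 - (2)·0.000) / (-4.9) = 1.429
  x3 = (-5 - (-3.3)·0.000 - (4)·1.429) / (9.3) = -1.152
Iteration 2:
  x1 = (0 - (-1)·1.429 - (4)·-1.152) / (7) = 0.862
  x2 = (-7 - (0.9)·0.862 - (2)·-1.152) / (-4.9) = 1.117
  x3 = (-5 - (-3.3)·0.862 - (4)·1.117) / (9.3) = -0.712
Iteration 3:
  x1 = (0 - (-1)·1.117 - (4)·-0.712) / (7) = 0.566
  x2 = (-7 - (0.9)·0.566 - (2)·-0.712) / (-4.9) = 1.242
  x3 = (-5 - (-3.3)·0.566 - (4)·1.242) / (9.3) = -0.871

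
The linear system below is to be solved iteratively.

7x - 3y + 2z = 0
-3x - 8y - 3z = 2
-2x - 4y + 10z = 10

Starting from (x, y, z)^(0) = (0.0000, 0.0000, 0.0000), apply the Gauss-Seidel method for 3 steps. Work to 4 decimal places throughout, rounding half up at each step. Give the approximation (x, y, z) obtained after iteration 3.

(-0.4066, -0.3776, 0.7676)

Iteration 1:
  x = (0 - (-3)·0.0000 - (2)·0.0000) / (7) = 0.0000
  y = (2 - (-3)·0.0000 - (-3)·0.0000) / (-8) = -0.2500
  z = (10 - (-2)·0.0000 - (-4)·-0.2500) / (10) = 0.9000
Iteration 2:
  x = (0 - (-3)·-0.2500 - (2)·0.9000) / (7) = -0.3643
  y = (2 - (-3)·-0.3643 - (-3)·0.9000) / (-8) = -0.4509
  z = (10 - (-2)·-0.3643 - (-4)·-0.4509) / (10) = 0.7468
Iteration 3:
  x = (0 - (-3)·-0.4509 - (2)·0.7468) / (7) = -0.4066
  y = (2 - (-3)·-0.4066 - (-3)·0.7468) / (-8) = -0.3776
  z = (10 - (-2)·-0.4066 - (-4)·-0.3776) / (10) = 0.7676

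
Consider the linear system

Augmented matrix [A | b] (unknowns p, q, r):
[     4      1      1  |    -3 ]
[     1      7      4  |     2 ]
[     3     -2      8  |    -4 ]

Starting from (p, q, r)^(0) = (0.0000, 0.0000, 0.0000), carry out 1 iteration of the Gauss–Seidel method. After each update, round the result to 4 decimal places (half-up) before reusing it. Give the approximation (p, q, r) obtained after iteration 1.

(-0.7500, 0.3929, -0.1205)

Iteration 1:
  p = (-3 - (1)·0.0000 - (1)·0.0000) / (4) = -0.7500
  q = (2 - (1)·-0.7500 - (4)·0.0000) / (7) = 0.3929
  r = (-4 - (3)·-0.7500 - (-2)·0.3929) / (8) = -0.1205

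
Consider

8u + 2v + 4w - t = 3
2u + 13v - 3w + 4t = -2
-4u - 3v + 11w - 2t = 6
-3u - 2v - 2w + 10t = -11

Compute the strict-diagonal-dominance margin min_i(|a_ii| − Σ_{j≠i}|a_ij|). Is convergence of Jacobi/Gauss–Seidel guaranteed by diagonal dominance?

row 1: |8| − (2+4+1) = 1
row 2: |13| − (2+3+4) = 4
row 3: |11| − (4+3+2) = 2
row 4: |10| − (3+2+2) = 3
minimum over rows = 1 → strictly diagonally dominant (convergence guaranteed)

1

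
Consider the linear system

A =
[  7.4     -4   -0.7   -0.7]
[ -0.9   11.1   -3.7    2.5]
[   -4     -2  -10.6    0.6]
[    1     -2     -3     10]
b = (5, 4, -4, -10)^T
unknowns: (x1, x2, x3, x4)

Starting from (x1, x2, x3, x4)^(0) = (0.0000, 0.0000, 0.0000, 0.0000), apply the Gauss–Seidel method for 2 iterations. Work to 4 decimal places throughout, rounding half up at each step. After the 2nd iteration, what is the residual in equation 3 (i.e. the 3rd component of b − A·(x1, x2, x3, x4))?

0.0066

Iteration 1:
  x1 = (5 - (-4)·0.0000 - (-0.7)·0.0000 - (-0.7)·0.0000) / (7.4) = 0.6757
  x2 = (4 - (-0.9)·0.6757 - (-3.7)·0.0000 - (2.5)·0.0000) / (11.1) = 0.4151
  x3 = (-4 - (-4)·0.6757 - (-2)·0.4151 - (0.6)·0.0000) / (-10.6) = 0.0441
  x4 = (-10 - (1)·0.6757 - (-2)·0.4151 - (-3)·0.0441) / (10) = -0.9713
Iteration 2:
  x1 = (5 - (-4)·0.4151 - (-0.7)·0.0441 - (-0.7)·-0.9713) / (7.4) = 0.8123
  x2 = (4 - (-0.9)·0.8123 - (-3.7)·0.0441 - (2.5)·-0.9713) / (11.1) = 0.6597
  x3 = (-4 - (-4)·0.8123 - (-2)·0.6597 - (0.6)·-0.9713) / (-10.6) = -0.1086
  x4 = (-10 - (1)·0.8123 - (-2)·0.6597 - (-3)·-0.1086) / (10) = -0.9819
Residual b − A·x = (0.8644, -0.5387, 0.0066, 0.0003)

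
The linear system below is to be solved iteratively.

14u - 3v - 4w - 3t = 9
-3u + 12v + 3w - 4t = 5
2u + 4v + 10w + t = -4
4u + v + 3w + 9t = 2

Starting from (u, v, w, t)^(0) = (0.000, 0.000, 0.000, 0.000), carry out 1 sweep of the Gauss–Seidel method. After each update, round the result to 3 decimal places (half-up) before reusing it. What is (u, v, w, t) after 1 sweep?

Iteration 1:
  u = (9 - (-3)·0.000 - (-4)·0.000 - (-3)·0.000) / (14) = 0.643
  v = (5 - (-3)·0.643 - (3)·0.000 - (-4)·0.000) / (12) = 0.577
  w = (-4 - (2)·0.643 - (4)·0.577 - (1)·0.000) / (10) = -0.759
  t = (2 - (4)·0.643 - (1)·0.577 - (3)·-0.759) / (9) = 0.125

(0.643, 0.577, -0.759, 0.125)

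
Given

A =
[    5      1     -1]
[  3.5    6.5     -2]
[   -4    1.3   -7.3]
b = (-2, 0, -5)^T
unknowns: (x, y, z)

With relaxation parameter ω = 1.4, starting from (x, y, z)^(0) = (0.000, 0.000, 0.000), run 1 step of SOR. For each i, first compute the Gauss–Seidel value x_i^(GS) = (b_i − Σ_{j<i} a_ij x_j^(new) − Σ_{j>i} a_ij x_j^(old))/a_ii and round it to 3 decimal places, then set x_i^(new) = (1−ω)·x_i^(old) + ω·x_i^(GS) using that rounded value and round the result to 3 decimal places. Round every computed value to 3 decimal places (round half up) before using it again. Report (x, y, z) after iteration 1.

Iteration 1:
  x: GS value = (-2 - (1)·0.000 - (-1)·0.000) / (5) = -0.400;  x ← (1−ω)·0.000 + ω·-0.400 = -0.560
  y: GS value = (0 - (3.5)·-0.560 - (-2)·0.000) / (6.5) = 0.302;  y ← (1−ω)·0.000 + ω·0.302 = 0.423
  z: GS value = (-5 - (-4)·-0.560 - (1.3)·0.423) / (-7.3) = 1.067;  z ← (1−ω)·0.000 + ω·1.067 = 1.494

(-0.560, 0.423, 1.494)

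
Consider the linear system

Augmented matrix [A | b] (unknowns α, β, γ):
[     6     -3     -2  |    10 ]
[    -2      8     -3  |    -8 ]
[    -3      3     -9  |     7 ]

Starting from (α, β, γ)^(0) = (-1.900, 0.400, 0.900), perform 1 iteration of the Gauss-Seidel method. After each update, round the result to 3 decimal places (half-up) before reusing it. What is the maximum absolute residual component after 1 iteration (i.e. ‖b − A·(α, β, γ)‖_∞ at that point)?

Iteration 1:
  α = (10 - (-3)·0.400 - (-2)·0.900) / (6) = 2.167
  β = (-8 - (-2)·2.167 - (-3)·0.900) / (8) = -0.121
  γ = (7 - (-3)·2.167 - (3)·-0.121) / (-9) = -1.540
Residual b − A·x = (-6.445, -7.318, 0.004); ∞-norm = 7.318

7.318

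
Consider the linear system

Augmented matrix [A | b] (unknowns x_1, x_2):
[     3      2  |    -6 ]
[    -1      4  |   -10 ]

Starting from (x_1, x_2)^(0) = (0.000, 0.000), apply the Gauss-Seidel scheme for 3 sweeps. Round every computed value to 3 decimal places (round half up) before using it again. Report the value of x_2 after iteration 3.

Iteration 1:
  x_1 = (-6 - (2)·0.000) / (3) = -2.000
  x_2 = (-10 - (-1)·-2.000) / (4) = -3.000
Iteration 2:
  x_1 = (-6 - (2)·-3.000) / (3) = 0.000
  x_2 = (-10 - (-1)·0.000) / (4) = -2.500
Iteration 3:
  x_1 = (-6 - (2)·-2.500) / (3) = -0.333
  x_2 = (-10 - (-1)·-0.333) / (4) = -2.583

-2.583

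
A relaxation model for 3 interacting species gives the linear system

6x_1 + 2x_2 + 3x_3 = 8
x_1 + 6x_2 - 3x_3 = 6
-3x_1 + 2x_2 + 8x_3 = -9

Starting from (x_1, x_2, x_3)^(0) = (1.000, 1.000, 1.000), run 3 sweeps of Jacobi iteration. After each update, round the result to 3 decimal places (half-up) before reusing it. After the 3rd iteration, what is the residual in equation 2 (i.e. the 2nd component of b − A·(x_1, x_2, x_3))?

Iteration 1:
  x_1 = (8 - (2)·1.000 - (3)·1.000) / (6) = 0.500
  x_2 = (6 - (1)·1.000 - (-3)·1.000) / (6) = 1.333
  x_3 = (-9 - (-3)·1.000 - (2)·1.000) / (8) = -1.000
Iteration 2:
  x_1 = (8 - (2)·1.333 - (3)·-1.000) / (6) = 1.389
  x_2 = (6 - (1)·0.500 - (-3)·-1.000) / (6) = 0.417
  x_3 = (-9 - (-3)·0.500 - (2)·1.333) / (8) = -1.271
Iteration 3:
  x_1 = (8 - (2)·0.417 - (3)·-1.271) / (6) = 1.830
  x_2 = (6 - (1)·1.389 - (-3)·-1.271) / (6) = 0.133
  x_3 = (-9 - (-3)·1.389 - (2)·0.417) / (8) = -0.708
Residual b − A·x = (-1.122, 1.248, 1.888)

1.248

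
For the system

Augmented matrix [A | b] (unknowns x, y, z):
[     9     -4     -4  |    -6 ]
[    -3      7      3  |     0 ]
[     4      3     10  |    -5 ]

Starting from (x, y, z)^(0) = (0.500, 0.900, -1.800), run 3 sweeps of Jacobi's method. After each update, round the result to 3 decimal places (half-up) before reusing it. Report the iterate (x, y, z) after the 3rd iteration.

Iteration 1:
  x = (-6 - (-4)·0.900 - (-4)·-1.800) / (9) = -1.067
  y = (0 - (-3)·0.500 - (3)·-1.800) / (7) = 0.986
  z = (-5 - (4)·0.500 - (3)·0.900) / (10) = -0.970
Iteration 2:
  x = (-6 - (-4)·0.986 - (-4)·-0.970) / (9) = -0.660
  y = (0 - (-3)·-1.067 - (3)·-0.970) / (7) = -0.042
  z = (-5 - (4)·-1.067 - (3)·0.986) / (10) = -0.369
Iteration 3:
  x = (-6 - (-4)·-0.042 - (-4)·-0.369) / (9) = -0.849
  y = (0 - (-3)·-0.660 - (3)·-0.369) / (7) = -0.125
  z = (-5 - (4)·-0.660 - (3)·-0.042) / (10) = -0.223

(-0.849, -0.125, -0.223)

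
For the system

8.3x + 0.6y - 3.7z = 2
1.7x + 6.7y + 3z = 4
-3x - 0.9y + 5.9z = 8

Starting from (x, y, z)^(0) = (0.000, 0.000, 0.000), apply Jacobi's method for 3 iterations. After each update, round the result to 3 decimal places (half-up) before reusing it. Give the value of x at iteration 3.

Iteration 1:
  x = (2 - (0.6)·0.000 - (-3.7)·0.000) / (8.3) = 0.241
  y = (4 - (1.7)·0.000 - (3)·0.000) / (6.7) = 0.597
  z = (8 - (-3)·0.000 - (-0.9)·0.000) / (5.9) = 1.356
Iteration 2:
  x = (2 - (0.6)·0.597 - (-3.7)·1.356) / (8.3) = 0.802
  y = (4 - (1.7)·0.241 - (3)·1.356) / (6.7) = -0.071
  z = (8 - (-3)·0.241 - (-0.9)·0.597) / (5.9) = 1.570
Iteration 3:
  x = (2 - (0.6)·-0.071 - (-3.7)·1.570) / (8.3) = 0.946
  y = (4 - (1.7)·0.802 - (3)·1.570) / (6.7) = -0.309
  z = (8 - (-3)·0.802 - (-0.9)·-0.071) / (5.9) = 1.753

0.946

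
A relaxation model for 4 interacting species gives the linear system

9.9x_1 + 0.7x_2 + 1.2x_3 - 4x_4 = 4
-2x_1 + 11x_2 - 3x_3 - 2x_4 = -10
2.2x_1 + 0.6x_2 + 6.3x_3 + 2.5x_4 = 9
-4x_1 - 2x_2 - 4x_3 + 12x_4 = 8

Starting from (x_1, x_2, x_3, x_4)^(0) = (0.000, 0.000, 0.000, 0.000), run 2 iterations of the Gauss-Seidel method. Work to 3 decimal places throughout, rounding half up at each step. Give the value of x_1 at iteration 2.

0.749

Iteration 1:
  x_1 = (4 - (0.7)·0.000 - (1.2)·0.000 - (-4)·0.000) / (9.9) = 0.404
  x_2 = (-10 - (-2)·0.404 - (-3)·0.000 - (-2)·0.000) / (11) = -0.836
  x_3 = (9 - (2.2)·0.404 - (0.6)·-0.836 - (2.5)·0.000) / (6.3) = 1.367
  x_4 = (8 - (-4)·0.404 - (-2)·-0.836 - (-4)·1.367) / (12) = 1.118
Iteration 2:
  x_1 = (4 - (0.7)·-0.836 - (1.2)·1.367 - (-4)·1.118) / (9.9) = 0.749
  x_2 = (-10 - (-2)·0.749 - (-3)·1.367 - (-2)·1.118) / (11) = -0.197
  x_3 = (9 - (2.2)·0.749 - (0.6)·-0.197 - (2.5)·1.118) / (6.3) = 0.742
  x_4 = (8 - (-4)·0.749 - (-2)·-0.197 - (-4)·0.742) / (12) = 1.131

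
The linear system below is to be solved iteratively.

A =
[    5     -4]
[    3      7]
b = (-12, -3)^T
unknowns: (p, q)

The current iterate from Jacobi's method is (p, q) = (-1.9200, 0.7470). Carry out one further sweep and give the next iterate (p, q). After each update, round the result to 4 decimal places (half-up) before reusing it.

(-1.8024, 0.3943)

One sweep:
  p = (-12 - (-4)·0.7470) / (5) = -1.8024
  q = (-3 - (3)·-1.9200) / (7) = 0.3943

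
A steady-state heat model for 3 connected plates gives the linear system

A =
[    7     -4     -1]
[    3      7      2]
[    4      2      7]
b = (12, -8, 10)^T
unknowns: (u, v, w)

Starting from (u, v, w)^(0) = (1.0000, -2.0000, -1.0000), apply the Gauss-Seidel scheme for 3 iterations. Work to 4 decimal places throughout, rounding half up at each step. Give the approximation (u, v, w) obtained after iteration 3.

(0.6761, -1.7979, 1.5559)

Iteration 1:
  u = (12 - (-4)·-2.0000 - (-1)·-1.0000) / (7) = 0.4286
  v = (-8 - (3)·0.4286 - (2)·-1.0000) / (7) = -1.0408
  w = (10 - (4)·0.4286 - (2)·-1.0408) / (7) = 1.4810
Iteration 2:
  u = (12 - (-4)·-1.0408 - (-1)·1.4810) / (7) = 1.3311
  v = (-8 - (3)·1.3311 - (2)·1.4810) / (7) = -2.1365
  w = (10 - (4)·1.3311 - (2)·-2.1365) / (7) = 1.2784
Iteration 3:
  u = (12 - (-4)·-2.1365 - (-1)·1.2784) / (7) = 0.6761
  v = (-8 - (3)·0.6761 - (2)·1.2784) / (7) = -1.7979
  w = (10 - (4)·0.6761 - (2)·-1.7979) / (7) = 1.5559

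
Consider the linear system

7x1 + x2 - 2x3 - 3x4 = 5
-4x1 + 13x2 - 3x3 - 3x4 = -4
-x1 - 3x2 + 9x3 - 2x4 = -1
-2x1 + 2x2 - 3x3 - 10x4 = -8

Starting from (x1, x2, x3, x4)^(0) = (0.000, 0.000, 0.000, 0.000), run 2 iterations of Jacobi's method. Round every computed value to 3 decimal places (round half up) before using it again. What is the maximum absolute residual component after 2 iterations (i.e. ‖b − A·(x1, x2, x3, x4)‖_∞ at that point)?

Iteration 1:
  x1 = (5 - (1)·0.000 - (-2)·0.000 - (-3)·0.000) / (7) = 0.714
  x2 = (-4 - (-4)·0.000 - (-3)·0.000 - (-3)·0.000) / (13) = -0.308
  x3 = (-1 - (-1)·0.000 - (-3)·0.000 - (-2)·0.000) / (9) = -0.111
  x4 = (-8 - (-2)·0.000 - (2)·0.000 - (-3)·0.000) / (-10) = 0.800
Iteration 2:
  x1 = (5 - (1)·-0.308 - (-2)·-0.111 - (-3)·0.800) / (7) = 1.069
  x2 = (-4 - (-4)·0.714 - (-3)·-0.111 - (-3)·0.800) / (13) = 0.071
  x3 = (-1 - (-1)·0.714 - (-3)·-0.308 - (-2)·0.800) / (9) = 0.043
  x4 = (-8 - (-2)·0.714 - (2)·-0.308 - (-3)·-0.111) / (-10) = 0.629
Residual b − A·x = (-0.581, 1.369, 1.153, 0.415); ∞-norm = 1.369

1.369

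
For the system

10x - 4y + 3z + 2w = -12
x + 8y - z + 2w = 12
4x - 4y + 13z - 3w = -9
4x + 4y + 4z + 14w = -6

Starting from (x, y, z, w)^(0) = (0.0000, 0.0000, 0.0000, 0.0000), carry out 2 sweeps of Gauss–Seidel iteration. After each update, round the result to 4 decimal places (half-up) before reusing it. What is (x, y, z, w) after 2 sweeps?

(-0.4734, 1.7347, -0.1536, -0.7451)

Iteration 1:
  x = (-12 - (-4)·0.0000 - (3)·0.0000 - (2)·0.0000) / (10) = -1.2000
  y = (12 - (1)·-1.2000 - (-1)·0.0000 - (2)·0.0000) / (8) = 1.6500
  z = (-9 - (4)·-1.2000 - (-4)·1.6500 - (-3)·0.0000) / (13) = 0.1846
  w = (-6 - (4)·-1.2000 - (4)·1.6500 - (4)·0.1846) / (14) = -0.6099
Iteration 2:
  x = (-12 - (-4)·1.6500 - (3)·0.1846 - (2)·-0.6099) / (10) = -0.4734
  y = (12 - (1)·-0.4734 - (-1)·0.1846 - (2)·-0.6099) / (8) = 1.7347
  z = (-9 - (4)·-0.4734 - (-4)·1.7347 - (-3)·-0.6099) / (13) = -0.1536
  w = (-6 - (4)·-0.4734 - (4)·1.7347 - (4)·-0.1536) / (14) = -0.7451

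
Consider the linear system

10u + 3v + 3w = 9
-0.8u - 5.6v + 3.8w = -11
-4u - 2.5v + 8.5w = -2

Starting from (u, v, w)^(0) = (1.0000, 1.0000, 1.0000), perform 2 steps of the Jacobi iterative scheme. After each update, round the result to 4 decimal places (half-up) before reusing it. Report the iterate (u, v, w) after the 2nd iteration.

(-0.0088, 2.2807, 0.6412)

Iteration 1:
  u = (9 - (3)·1.0000 - (3)·1.0000) / (10) = 0.3000
  v = (-11 - (-0.8)·1.0000 - (3.8)·1.0000) / (-5.6) = 2.5000
  w = (-2 - (-4)·1.0000 - (-2.5)·1.0000) / (8.5) = 0.5294
Iteration 2:
  u = (9 - (3)·2.5000 - (3)·0.5294) / (10) = -0.0088
  v = (-11 - (-0.8)·0.3000 - (3.8)·0.5294) / (-5.6) = 2.2807
  w = (-2 - (-4)·0.3000 - (-2.5)·2.5000) / (8.5) = 0.6412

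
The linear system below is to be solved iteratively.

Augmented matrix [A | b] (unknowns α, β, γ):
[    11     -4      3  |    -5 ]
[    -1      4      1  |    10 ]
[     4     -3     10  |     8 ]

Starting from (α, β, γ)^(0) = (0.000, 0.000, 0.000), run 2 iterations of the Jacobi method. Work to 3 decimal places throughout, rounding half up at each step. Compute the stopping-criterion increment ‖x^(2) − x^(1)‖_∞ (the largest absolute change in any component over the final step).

Iteration 1:
  α = (-5 - (-4)·0.000 - (3)·0.000) / (11) = -0.455
  β = (10 - (-1)·0.000 - (1)·0.000) / (4) = 2.500
  γ = (8 - (4)·0.000 - (-3)·0.000) / (10) = 0.800
Iteration 2:
  α = (-5 - (-4)·2.500 - (3)·0.800) / (11) = 0.236
  β = (10 - (-1)·-0.455 - (1)·0.800) / (4) = 2.186
  γ = (8 - (4)·-0.455 - (-3)·2.500) / (10) = 1.732
Change: (0.691, -0.314, 0.932) → max |·| = 0.932

0.932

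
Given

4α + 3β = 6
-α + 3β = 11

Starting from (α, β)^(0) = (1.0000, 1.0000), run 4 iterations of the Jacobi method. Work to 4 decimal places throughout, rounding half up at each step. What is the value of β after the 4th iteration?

3.1875

Iteration 1:
  α = (6 - (3)·1.0000) / (4) = 0.7500
  β = (11 - (-1)·1.0000) / (3) = 4.0000
Iteration 2:
  α = (6 - (3)·4.0000) / (4) = -1.5000
  β = (11 - (-1)·0.7500) / (3) = 3.9167
Iteration 3:
  α = (6 - (3)·3.9167) / (4) = -1.4375
  β = (11 - (-1)·-1.5000) / (3) = 3.1667
Iteration 4:
  α = (6 - (3)·3.1667) / (4) = -0.8750
  β = (11 - (-1)·-1.4375) / (3) = 3.1875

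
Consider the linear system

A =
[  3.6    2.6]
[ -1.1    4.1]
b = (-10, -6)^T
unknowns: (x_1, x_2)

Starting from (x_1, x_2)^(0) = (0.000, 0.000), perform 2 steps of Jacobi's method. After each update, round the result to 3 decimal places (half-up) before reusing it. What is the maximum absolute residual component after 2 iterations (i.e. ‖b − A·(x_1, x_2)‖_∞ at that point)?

1.939

Iteration 1:
  x_1 = (-10 - (2.6)·0.000) / (3.6) = -2.778
  x_2 = (-6 - (-1.1)·0.000) / (4.1) = -1.463
Iteration 2:
  x_1 = (-10 - (2.6)·-1.463) / (3.6) = -1.721
  x_2 = (-6 - (-1.1)·-2.778) / (4.1) = -2.209
Residual b − A·x = (1.939, 1.164); ∞-norm = 1.939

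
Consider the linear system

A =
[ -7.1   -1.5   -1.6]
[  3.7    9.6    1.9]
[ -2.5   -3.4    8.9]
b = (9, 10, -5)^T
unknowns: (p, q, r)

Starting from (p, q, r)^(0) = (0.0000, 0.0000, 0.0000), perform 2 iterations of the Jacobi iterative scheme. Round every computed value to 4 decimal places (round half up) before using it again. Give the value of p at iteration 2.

Iteration 1:
  p = (9 - (-1.5)·0.0000 - (-1.6)·0.0000) / (-7.1) = -1.2676
  q = (10 - (3.7)·0.0000 - (1.9)·0.0000) / (9.6) = 1.0417
  r = (-5 - (-2.5)·0.0000 - (-3.4)·0.0000) / (8.9) = -0.5618
Iteration 2:
  p = (9 - (-1.5)·1.0417 - (-1.6)·-0.5618) / (-7.1) = -1.3611
  q = (10 - (3.7)·-1.2676 - (1.9)·-0.5618) / (9.6) = 1.6414
  r = (-5 - (-2.5)·-1.2676 - (-3.4)·1.0417) / (8.9) = -0.5199

-1.3611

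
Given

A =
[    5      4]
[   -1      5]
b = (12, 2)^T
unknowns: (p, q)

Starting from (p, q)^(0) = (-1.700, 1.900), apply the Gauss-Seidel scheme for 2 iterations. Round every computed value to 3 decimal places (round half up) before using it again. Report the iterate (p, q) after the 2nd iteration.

Iteration 1:
  p = (12 - (4)·1.900) / (5) = 0.880
  q = (2 - (-1)·0.880) / (5) = 0.576
Iteration 2:
  p = (12 - (4)·0.576) / (5) = 1.939
  q = (2 - (-1)·1.939) / (5) = 0.788

(1.939, 0.788)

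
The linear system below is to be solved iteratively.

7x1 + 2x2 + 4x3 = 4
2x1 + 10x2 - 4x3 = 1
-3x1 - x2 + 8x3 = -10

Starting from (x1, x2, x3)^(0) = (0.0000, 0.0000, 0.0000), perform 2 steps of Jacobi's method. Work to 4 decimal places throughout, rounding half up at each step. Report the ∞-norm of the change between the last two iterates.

0.6857

Iteration 1:
  x1 = (4 - (2)·0.0000 - (4)·0.0000) / (7) = 0.5714
  x2 = (1 - (2)·0.0000 - (-4)·0.0000) / (10) = 0.1000
  x3 = (-10 - (-3)·0.0000 - (-1)·0.0000) / (8) = -1.2500
Iteration 2:
  x1 = (4 - (2)·0.1000 - (4)·-1.2500) / (7) = 1.2571
  x2 = (1 - (2)·0.5714 - (-4)·-1.2500) / (10) = -0.5143
  x3 = (-10 - (-3)·0.5714 - (-1)·0.1000) / (8) = -1.0232
Change: (0.6857, -0.6143, 0.2268) → max |·| = 0.6857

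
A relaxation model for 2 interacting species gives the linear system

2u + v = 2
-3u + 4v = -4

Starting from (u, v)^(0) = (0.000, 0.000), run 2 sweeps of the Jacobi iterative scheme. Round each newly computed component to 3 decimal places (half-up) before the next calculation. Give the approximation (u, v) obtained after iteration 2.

Iteration 1:
  u = (2 - (1)·0.000) / (2) = 1.000
  v = (-4 - (-3)·0.000) / (4) = -1.000
Iteration 2:
  u = (2 - (1)·-1.000) / (2) = 1.500
  v = (-4 - (-3)·1.000) / (4) = -0.250

(1.500, -0.250)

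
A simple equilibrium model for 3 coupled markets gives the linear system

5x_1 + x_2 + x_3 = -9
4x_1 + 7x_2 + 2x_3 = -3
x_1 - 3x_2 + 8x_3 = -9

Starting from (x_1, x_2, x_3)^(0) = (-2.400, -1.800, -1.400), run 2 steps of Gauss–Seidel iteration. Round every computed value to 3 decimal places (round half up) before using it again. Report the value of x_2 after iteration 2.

Iteration 1:
  x_1 = (-9 - (1)·-1.800 - (1)·-1.400) / (5) = -1.160
  x_2 = (-3 - (4)·-1.160 - (2)·-1.400) / (7) = 0.634
  x_3 = (-9 - (1)·-1.160 - (-3)·0.634) / (8) = -0.742
Iteration 2:
  x_1 = (-9 - (1)·0.634 - (1)·-0.742) / (5) = -1.778
  x_2 = (-3 - (4)·-1.778 - (2)·-0.742) / (7) = 0.799
  x_3 = (-9 - (1)·-1.778 - (-3)·0.799) / (8) = -0.603

0.799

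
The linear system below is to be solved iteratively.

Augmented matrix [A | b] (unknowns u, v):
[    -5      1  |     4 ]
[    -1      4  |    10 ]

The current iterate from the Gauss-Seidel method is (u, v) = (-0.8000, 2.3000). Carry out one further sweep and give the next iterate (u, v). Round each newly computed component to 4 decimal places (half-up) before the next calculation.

One sweep:
  u = (4 - (1)·2.3000) / (-5) = -0.3400
  v = (10 - (-1)·-0.3400) / (4) = 2.4150

(-0.3400, 2.4150)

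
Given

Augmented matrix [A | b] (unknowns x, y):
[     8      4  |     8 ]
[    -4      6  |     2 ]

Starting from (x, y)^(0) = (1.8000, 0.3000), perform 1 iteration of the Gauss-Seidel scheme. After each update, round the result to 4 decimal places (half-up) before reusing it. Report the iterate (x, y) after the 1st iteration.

Iteration 1:
  x = (8 - (4)·0.3000) / (8) = 0.8500
  y = (2 - (-4)·0.8500) / (6) = 0.9000

(0.8500, 0.9000)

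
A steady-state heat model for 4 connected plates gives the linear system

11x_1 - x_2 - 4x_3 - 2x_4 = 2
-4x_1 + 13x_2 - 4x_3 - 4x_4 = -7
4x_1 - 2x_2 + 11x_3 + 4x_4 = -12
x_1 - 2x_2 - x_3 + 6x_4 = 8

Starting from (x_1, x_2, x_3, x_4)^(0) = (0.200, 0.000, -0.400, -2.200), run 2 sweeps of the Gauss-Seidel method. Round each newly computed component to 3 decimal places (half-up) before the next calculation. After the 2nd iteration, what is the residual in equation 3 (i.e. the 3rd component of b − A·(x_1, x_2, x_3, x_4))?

-0.424

Iteration 1:
  x_1 = (2 - (-1)·0.000 - (-4)·-0.400 - (-2)·-2.200) / (11) = -0.364
  x_2 = (-7 - (-4)·-0.364 - (-4)·-0.400 - (-4)·-2.200) / (13) = -1.450
  x_3 = (-12 - (4)·-0.364 - (-2)·-1.450 - (4)·-2.200) / (11) = -0.422
  x_4 = (8 - (1)·-0.364 - (-2)·-1.450 - (-1)·-0.422) / (6) = 0.840
Iteration 2:
  x_1 = (2 - (-1)·-1.450 - (-4)·-0.422 - (-2)·0.840) / (11) = 0.049
  x_2 = (-7 - (-4)·0.049 - (-4)·-0.422 - (-4)·0.840) / (13) = -0.395
  x_3 = (-12 - (4)·0.049 - (-2)·-0.395 - (4)·0.840) / (11) = -1.486
  x_4 = (8 - (1)·0.049 - (-2)·-0.395 - (-1)·-1.486) / (6) = 0.946
Residual b − A·x = (-2.986, -3.829, -0.424, -0.001)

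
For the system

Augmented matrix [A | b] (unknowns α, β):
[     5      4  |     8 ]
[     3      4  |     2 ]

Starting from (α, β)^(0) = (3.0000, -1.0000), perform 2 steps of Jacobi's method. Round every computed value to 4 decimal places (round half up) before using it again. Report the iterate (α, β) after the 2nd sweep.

(3.0000, -1.3000)

Iteration 1:
  α = (8 - (4)·-1.0000) / (5) = 2.4000
  β = (2 - (3)·3.0000) / (4) = -1.7500
Iteration 2:
  α = (8 - (4)·-1.7500) / (5) = 3.0000
  β = (2 - (3)·2.4000) / (4) = -1.3000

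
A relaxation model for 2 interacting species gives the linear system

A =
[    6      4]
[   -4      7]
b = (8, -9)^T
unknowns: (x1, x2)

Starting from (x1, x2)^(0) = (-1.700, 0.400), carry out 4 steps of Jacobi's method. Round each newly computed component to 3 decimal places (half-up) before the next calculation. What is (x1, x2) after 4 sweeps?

(1.109, -0.266)

Iteration 1:
  x1 = (8 - (4)·0.400) / (6) = 1.067
  x2 = (-9 - (-4)·-1.700) / (7) = -2.257
Iteration 2:
  x1 = (8 - (4)·-2.257) / (6) = 2.838
  x2 = (-9 - (-4)·1.067) / (7) = -0.676
Iteration 3:
  x1 = (8 - (4)·-0.676) / (6) = 1.784
  x2 = (-9 - (-4)·2.838) / (7) = 0.336
Iteration 4:
  x1 = (8 - (4)·0.336) / (6) = 1.109
  x2 = (-9 - (-4)·1.784) / (7) = -0.266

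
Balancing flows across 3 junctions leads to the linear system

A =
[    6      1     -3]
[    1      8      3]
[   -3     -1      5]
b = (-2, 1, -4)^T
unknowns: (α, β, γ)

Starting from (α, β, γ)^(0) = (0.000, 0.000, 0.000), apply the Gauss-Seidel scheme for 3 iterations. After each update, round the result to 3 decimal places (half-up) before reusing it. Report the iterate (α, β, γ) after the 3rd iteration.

Iteration 1:
  α = (-2 - (1)·0.000 - (-3)·0.000) / (6) = -0.333
  β = (1 - (1)·-0.333 - (3)·0.000) / (8) = 0.167
  γ = (-4 - (-3)·-0.333 - (-1)·0.167) / (5) = -0.966
Iteration 2:
  α = (-2 - (1)·0.167 - (-3)·-0.966) / (6) = -0.844
  β = (1 - (1)·-0.844 - (3)·-0.966) / (8) = 0.593
  γ = (-4 - (-3)·-0.844 - (-1)·0.593) / (5) = -1.188
Iteration 3:
  α = (-2 - (1)·0.593 - (-3)·-1.188) / (6) = -1.026
  β = (1 - (1)·-1.026 - (3)·-1.188) / (8) = 0.699
  γ = (-4 - (-3)·-1.026 - (-1)·0.699) / (5) = -1.276

(-1.026, 0.699, -1.276)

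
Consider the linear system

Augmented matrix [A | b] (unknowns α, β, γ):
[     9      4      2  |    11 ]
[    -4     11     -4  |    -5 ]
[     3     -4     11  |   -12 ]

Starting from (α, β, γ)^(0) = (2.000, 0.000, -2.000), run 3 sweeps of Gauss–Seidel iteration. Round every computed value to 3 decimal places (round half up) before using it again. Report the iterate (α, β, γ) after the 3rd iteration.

Iteration 1:
  α = (11 - (4)·0.000 - (2)·-2.000) / (9) = 1.667
  β = (-5 - (-4)·1.667 - (-4)·-2.000) / (11) = -0.576
  γ = (-12 - (3)·1.667 - (-4)·-0.576) / (11) = -1.755
Iteration 2:
  α = (11 - (4)·-0.576 - (2)·-1.755) / (9) = 1.868
  β = (-5 - (-4)·1.868 - (-4)·-1.755) / (11) = -0.413
  γ = (-12 - (3)·1.868 - (-4)·-0.413) / (11) = -1.751
Iteration 3:
  α = (11 - (4)·-0.413 - (2)·-1.751) / (9) = 1.795
  β = (-5 - (-4)·1.795 - (-4)·-1.751) / (11) = -0.439
  γ = (-12 - (3)·1.795 - (-4)·-0.439) / (11) = -1.740

(1.795, -0.439, -1.740)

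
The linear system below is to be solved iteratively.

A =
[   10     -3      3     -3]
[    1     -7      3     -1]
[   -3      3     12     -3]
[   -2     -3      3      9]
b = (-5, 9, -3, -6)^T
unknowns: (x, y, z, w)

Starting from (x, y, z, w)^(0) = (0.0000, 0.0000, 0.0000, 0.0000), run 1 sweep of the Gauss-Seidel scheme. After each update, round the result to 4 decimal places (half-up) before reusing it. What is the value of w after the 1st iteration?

Iteration 1:
  x = (-5 - (-3)·0.0000 - (3)·0.0000 - (-3)·0.0000) / (10) = -0.5000
  y = (9 - (1)·-0.5000 - (3)·0.0000 - (-1)·0.0000) / (-7) = -1.3571
  z = (-3 - (-3)·-0.5000 - (3)·-1.3571 - (-3)·0.0000) / (12) = -0.0357
  w = (-6 - (-2)·-0.5000 - (-3)·-1.3571 - (3)·-0.0357) / (9) = -1.2182

-1.2182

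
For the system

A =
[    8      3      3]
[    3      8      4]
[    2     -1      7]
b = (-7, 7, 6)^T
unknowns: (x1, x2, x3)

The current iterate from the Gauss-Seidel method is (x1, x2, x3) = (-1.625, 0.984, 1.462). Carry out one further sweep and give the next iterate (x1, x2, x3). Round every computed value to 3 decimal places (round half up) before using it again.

One sweep:
  x1 = (-7 - (3)·0.984 - (3)·1.462) / (8) = -1.792
  x2 = (7 - (3)·-1.792 - (4)·1.462) / (8) = 0.816
  x3 = (6 - (2)·-1.792 - (-1)·0.816) / (7) = 1.486

(-1.792, 0.816, 1.486)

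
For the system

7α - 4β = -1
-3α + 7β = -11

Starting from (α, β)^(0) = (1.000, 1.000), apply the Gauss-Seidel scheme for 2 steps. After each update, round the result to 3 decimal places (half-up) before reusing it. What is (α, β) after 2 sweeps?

Iteration 1:
  α = (-1 - (-4)·1.000) / (7) = 0.429
  β = (-11 - (-3)·0.429) / (7) = -1.388
Iteration 2:
  α = (-1 - (-4)·-1.388) / (7) = -0.936
  β = (-11 - (-3)·-0.936) / (7) = -1.973

(-0.936, -1.973)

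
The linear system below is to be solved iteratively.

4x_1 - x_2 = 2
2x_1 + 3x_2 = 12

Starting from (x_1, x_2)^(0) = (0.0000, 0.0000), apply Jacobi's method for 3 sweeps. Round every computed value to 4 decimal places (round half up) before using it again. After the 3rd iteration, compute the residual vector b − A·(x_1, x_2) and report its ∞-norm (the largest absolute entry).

Iteration 1:
  x_1 = (2 - (-1)·0.0000) / (4) = 0.5000
  x_2 = (12 - (2)·0.0000) / (3) = 4.0000
Iteration 2:
  x_1 = (2 - (-1)·4.0000) / (4) = 1.5000
  x_2 = (12 - (2)·0.5000) / (3) = 3.6667
Iteration 3:
  x_1 = (2 - (-1)·3.6667) / (4) = 1.4167
  x_2 = (12 - (2)·1.5000) / (3) = 3.0000
Residual b − A·x = (-0.6668, 0.1666); ∞-norm = 0.6668

0.6668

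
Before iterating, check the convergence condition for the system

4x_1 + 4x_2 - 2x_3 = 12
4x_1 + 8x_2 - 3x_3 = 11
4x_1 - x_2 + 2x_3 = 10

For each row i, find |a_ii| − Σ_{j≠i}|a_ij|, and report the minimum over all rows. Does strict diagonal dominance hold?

row 1: |4| − (4+2) = -2
row 2: |8| − (4+3) = 1
row 3: |2| − (4+1) = -3
minimum over rows = -3 → not strictly diagonally dominant

-3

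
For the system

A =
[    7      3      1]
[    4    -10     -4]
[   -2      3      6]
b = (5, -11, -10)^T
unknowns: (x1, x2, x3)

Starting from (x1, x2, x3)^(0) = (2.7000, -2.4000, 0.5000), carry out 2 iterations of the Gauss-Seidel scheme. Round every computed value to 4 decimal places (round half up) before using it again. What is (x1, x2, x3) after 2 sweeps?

Iteration 1:
  x1 = (5 - (3)·-2.4000 - (1)·0.5000) / (7) = 1.6714
  x2 = (-11 - (4)·1.6714 - (-4)·0.5000) / (-10) = 1.5686
  x3 = (-10 - (-2)·1.6714 - (3)·1.5686) / (6) = -1.8938
Iteration 2:
  x1 = (5 - (3)·1.5686 - (1)·-1.8938) / (7) = 0.3126
  x2 = (-11 - (4)·0.3126 - (-4)·-1.8938) / (-10) = 1.9826
  x3 = (-10 - (-2)·0.3126 - (3)·1.9826) / (6) = -2.5538

(0.3126, 1.9826, -2.5538)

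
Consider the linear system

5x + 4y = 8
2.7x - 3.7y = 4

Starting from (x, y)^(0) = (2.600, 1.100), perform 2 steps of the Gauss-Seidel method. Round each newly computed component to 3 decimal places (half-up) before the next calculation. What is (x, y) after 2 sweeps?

Iteration 1:
  x = (8 - (4)·1.100) / (5) = 0.720
  y = (4 - (2.7)·0.720) / (-3.7) = -0.556
Iteration 2:
  x = (8 - (4)·-0.556) / (5) = 2.045
  y = (4 - (2.7)·2.045) / (-3.7) = 0.411

(2.045, 0.411)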